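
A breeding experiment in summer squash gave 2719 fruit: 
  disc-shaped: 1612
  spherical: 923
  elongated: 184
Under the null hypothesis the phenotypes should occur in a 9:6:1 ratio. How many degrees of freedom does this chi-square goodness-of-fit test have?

2

A goodness-of-fit test with 3 phenotype classes has df = 3 − 1 = 2.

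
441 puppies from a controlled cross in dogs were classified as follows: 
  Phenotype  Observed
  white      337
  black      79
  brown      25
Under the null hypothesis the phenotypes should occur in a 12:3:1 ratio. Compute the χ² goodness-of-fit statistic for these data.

0.521

Under the 12:3:1 hypothesis (Σ ratio = 16, N = 441):
  white: 441 × 12/16 = 330.75
  black: 441 × 3/16 = 82.6875
  brown: 441 × 1/16 = 27.5625
χ² = Σ (O − E)² / E
  white: (337 − 330.75)² / 330.75 = 0.1181
  black: (79 − 82.6875)² / 82.6875 = 0.1644
  brown: (25 − 27.5625)² / 27.5625 = 0.2382
χ² = 0.1181 + 0.1644 + 0.2382 = 0.5207 ≈ 0.521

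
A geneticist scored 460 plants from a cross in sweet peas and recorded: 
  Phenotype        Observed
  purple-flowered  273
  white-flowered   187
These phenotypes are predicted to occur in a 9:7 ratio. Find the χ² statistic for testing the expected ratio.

1.794

The 9:7 ratio has 16 parts, so with N = 460 the expected counts are:
  purple-flowered: 460 × 9/16 = 258.75
  white-flowered: 460 × 7/16 = 201.25
χ² = Σ (O − E)² / E
  purple-flowered: (273 − 258.75)² / 258.75 = 0.7848
  white-flowered: (187 − 201.25)² / 201.25 = 1.0090
χ² = 0.7848 + 1.0090 = 1.7938 ≈ 1.794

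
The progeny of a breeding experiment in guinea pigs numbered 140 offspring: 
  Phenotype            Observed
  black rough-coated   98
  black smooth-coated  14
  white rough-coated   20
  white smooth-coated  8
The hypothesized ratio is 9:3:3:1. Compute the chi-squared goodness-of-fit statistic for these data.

The 9:3:3:1 ratio has 16 parts, so with N = 140 the expected counts are:
  black rough-coated: 140 × 9/16 = 78.75
  black smooth-coated: 140 × 3/16 = 26.25
  white rough-coated: 140 × 3/16 = 26.25
  white smooth-coated: 140 × 1/16 = 8.75
χ² = Σ (O − E)² / E
  black rough-coated: (98 − 78.75)² / 78.75 = 4.7056
  black smooth-coated: (14 − 26.25)² / 26.25 = 5.7167
  white rough-coated: (20 − 26.25)² / 26.25 = 1.4881
  white smooth-coated: (8 − 8.75)² / 8.75 = 0.0643
χ² = 4.7056 + 5.7167 + 1.4881 + 0.0643 = 11.9747 ≈ 11.975

11.975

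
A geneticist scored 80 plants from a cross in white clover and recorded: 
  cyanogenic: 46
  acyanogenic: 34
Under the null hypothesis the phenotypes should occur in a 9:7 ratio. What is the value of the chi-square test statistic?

0.051

Expected counts for N = 80 under a 9:7 ratio (total parts = 16):
  cyanogenic: 80 × 9/16 = 45
  acyanogenic: 80 × 7/16 = 35
χ² = Σ (O − E)² / E
  cyanogenic: (46 − 45)² / 45 = 0.0222
  acyanogenic: (34 − 35)² / 35 = 0.0286
χ² = 0.0222 + 0.0286 = 0.0508 ≈ 0.051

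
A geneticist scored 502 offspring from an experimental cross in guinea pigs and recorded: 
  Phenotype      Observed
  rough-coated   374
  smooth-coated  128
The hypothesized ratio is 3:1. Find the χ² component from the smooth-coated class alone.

Under the 3:1 hypothesis (Σ ratio = 4, N = 502):
  rough-coated: 502 × 3/4 = 376.5
  smooth-coated: 502 × 1/4 = 125.5
Contribution of smooth-coated: (128 − 125.5)² / 125.5 = 0.0498

0.050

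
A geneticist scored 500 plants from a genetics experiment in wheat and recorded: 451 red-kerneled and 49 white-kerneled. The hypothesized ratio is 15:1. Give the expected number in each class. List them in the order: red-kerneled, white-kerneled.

468.75, 31.25

Under the 15:1 hypothesis (Σ ratio = 16, N = 500):
  red-kerneled: 500 × 15/16 = 468.75
  white-kerneled: 500 × 1/16 = 31.25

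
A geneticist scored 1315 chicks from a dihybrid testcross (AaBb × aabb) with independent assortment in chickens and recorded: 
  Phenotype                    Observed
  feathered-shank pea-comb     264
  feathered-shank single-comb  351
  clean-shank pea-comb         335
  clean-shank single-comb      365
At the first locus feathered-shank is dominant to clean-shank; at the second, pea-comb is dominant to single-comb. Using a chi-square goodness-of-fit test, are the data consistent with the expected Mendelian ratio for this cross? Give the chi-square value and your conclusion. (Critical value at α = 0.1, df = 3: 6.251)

A dihybrid testcross with independent assortment gives a 1:1:1:1 ratio.
Under the 1:1:1:1 hypothesis (Σ ratio = 4, N = 1315):
  feathered-shank pea-comb: 1315 × 1/4 = 328.75
  feathered-shank single-comb: 1315 × 1/4 = 328.75
  clean-shank pea-comb: 1315 × 1/4 = 328.75
  clean-shank single-comb: 1315 × 1/4 = 328.75
χ² = Σ (O − E)² / E
  feathered-shank pea-comb: (264 − 328.75)² / 328.75 = 12.7530
  feathered-shank single-comb: (351 − 328.75)² / 328.75 = 1.5059
  clean-shank pea-comb: (335 − 328.75)² / 328.75 = 0.1188
  clean-shank single-comb: (365 − 328.75)² / 328.75 = 3.9971
χ² = 12.7530 + 1.5059 + 0.1188 + 3.9971 = 18.3748 ≈ 18.375
Degrees of freedom = 4 − 1 = 3; critical value at α = 0.1 is 6.251.
Since 18.375 > 6.251, we reject the null hypothesis — the data do not fit the 1:1:1:1 ratio.

18.375; not consistent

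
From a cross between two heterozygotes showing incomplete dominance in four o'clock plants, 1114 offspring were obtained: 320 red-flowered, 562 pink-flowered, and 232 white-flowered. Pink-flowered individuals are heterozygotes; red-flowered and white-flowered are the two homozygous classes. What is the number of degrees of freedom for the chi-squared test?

2

With incomplete dominance, a heterozygote × heterozygote cross gives a 1:2:1 phenotypic ratio.
A goodness-of-fit test with 3 phenotype classes has df = 3 − 1 = 2.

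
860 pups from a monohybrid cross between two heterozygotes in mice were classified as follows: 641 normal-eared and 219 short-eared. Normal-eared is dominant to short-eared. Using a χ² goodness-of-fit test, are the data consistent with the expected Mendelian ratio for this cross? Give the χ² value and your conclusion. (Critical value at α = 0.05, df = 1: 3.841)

For a monohybrid cross between heterozygotes with complete dominance, the expected phenotypic ratio is 3:1.
Total ratio parts = 4. Expected numbers out of 860:
  normal-eared: 860 × 3/4 = 645
  short-eared: 860 × 1/4 = 215
χ² = Σ (O − E)² / E
  normal-eared: (641 − 645)² / 645 = 0.0248
  short-eared: (219 − 215)² / 215 = 0.0744
χ² = 0.0248 + 0.0744 = 0.0992 ≈ 0.099
Degrees of freedom = 2 − 1 = 1; critical value at α = 0.05 is 3.841.
Since 0.099 < 3.841, we fail to reject the null hypothesis — the data are consistent with the 3:1 ratio.

0.099; consistent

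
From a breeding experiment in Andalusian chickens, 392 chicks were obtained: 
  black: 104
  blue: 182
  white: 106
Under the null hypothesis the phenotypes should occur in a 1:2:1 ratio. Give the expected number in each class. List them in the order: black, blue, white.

98, 196, 98

The 1:2:1 ratio has 4 parts, so with N = 392 the expected counts are:
  black: 392 × 1/4 = 98
  blue: 392 × 2/4 = 196
  white: 392 × 1/4 = 98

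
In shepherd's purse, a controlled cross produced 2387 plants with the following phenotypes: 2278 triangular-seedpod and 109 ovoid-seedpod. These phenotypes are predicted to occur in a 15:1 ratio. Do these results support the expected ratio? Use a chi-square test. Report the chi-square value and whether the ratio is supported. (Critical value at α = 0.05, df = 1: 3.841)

11.547; not consistent

Under the 15:1 hypothesis (Σ ratio = 16, N = 2387):
  triangular-seedpod: 2387 × 15/16 = 2237.8125
  ovoid-seedpod: 2387 × 1/16 = 149.1875
χ² = Σ (O − E)² / E
  triangular-seedpod: (2278 − 2237.8125)² / 2237.8125 = 0.7217
  ovoid-seedpod: (109 − 149.1875)² / 149.1875 = 10.8255
χ² = 0.7217 + 10.8255 = 11.5472 ≈ 11.547
Degrees of freedom = 2 − 1 = 1; critical value at α = 0.05 is 3.841.
Since 11.547 > 3.841, we reject the null hypothesis — the data do not fit the 15:1 ratio.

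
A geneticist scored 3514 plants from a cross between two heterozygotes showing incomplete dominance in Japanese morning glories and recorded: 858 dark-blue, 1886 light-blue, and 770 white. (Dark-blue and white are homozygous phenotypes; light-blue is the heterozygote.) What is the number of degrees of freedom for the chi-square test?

2

With incomplete dominance, a heterozygote × heterozygote cross gives a 1:2:1 phenotypic ratio.
A goodness-of-fit test with 3 phenotype classes has df = 3 − 1 = 2.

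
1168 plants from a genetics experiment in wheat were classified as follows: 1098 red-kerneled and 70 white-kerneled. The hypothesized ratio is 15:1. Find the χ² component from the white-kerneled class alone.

The 15:1 ratio has 16 parts, so with N = 1168 the expected counts are:
  red-kerneled: 1168 × 15/16 = 1095
  white-kerneled: 1168 × 1/16 = 73
Contribution of white-kerneled: (70 − 73)² / 73 = 0.1233

0.123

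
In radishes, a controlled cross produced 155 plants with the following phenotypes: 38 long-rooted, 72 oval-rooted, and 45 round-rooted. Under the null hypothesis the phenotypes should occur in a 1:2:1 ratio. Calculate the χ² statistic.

The 1:2:1 ratio has 4 parts, so with N = 155 the expected counts are:
  long-rooted: 155 × 1/4 = 38.75
  oval-rooted: 155 × 2/4 = 77.5
  round-rooted: 155 × 1/4 = 38.75
χ² = Σ (O − E)² / E
  long-rooted: (38 − 38.75)² / 38.75 = 0.0145
  oval-rooted: (72 − 77.5)² / 77.5 = 0.3903
  round-rooted: (45 − 38.75)² / 38.75 = 1.0081
χ² = 0.0145 + 0.3903 + 1.0081 = 1.4129 ≈ 1.413

1.413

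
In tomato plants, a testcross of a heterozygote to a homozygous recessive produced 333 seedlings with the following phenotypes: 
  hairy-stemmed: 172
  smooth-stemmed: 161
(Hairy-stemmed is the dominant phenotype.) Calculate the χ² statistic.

A testcross of a heterozygote (Aa × aa) gives a 1:1 phenotypic ratio.
Under the 1:1 hypothesis (Σ ratio = 2, N = 333):
  hairy-stemmed: 333 × 1/2 = 166.5
  smooth-stemmed: 333 × 1/2 = 166.5
χ² = Σ (O − E)² / E
  hairy-stemmed: (172 − 166.5)² / 166.5 = 0.1817
  smooth-stemmed: (161 − 166.5)² / 166.5 = 0.1817
χ² = 0.1817 + 0.1817 = 0.3634 ≈ 0.363

0.363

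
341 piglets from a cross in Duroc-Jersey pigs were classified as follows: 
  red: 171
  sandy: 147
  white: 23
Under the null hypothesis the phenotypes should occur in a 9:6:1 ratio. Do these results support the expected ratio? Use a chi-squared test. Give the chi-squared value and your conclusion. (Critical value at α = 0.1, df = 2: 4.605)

Expected counts for N = 341 under a 9:6:1 ratio (total parts = 16):
  red: 341 × 9/16 = 191.8125
  sandy: 341 × 6/16 = 127.875
  white: 341 × 1/16 = 21.3125
χ² = Σ (O − E)² / E
  red: (171 − 191.8125)² / 191.8125 = 2.2582
  sandy: (147 − 127.875)² / 127.875 = 2.8603
  white: (23 − 21.3125)² / 21.3125 = 0.1336
χ² = 2.2582 + 2.8603 + 0.1336 = 5.2521 ≈ 5.252
Degrees of freedom = 3 − 1 = 2; critical value at α = 0.1 is 4.605.
Since 5.252 > 4.605, we reject the null hypothesis — the data do not fit the 9:6:1 ratio.

5.252; not consistent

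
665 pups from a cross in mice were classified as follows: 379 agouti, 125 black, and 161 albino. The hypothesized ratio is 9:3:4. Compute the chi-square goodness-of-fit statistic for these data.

The 9:3:4 ratio has 16 parts, so with N = 665 the expected counts are:
  agouti: 665 × 9/16 = 374.0625
  black: 665 × 3/16 = 124.6875
  albino: 665 × 4/16 = 166.25
χ² = Σ (O − E)² / E
  agouti: (379 − 374.0625)² / 374.0625 = 0.0652
  black: (125 − 124.6875)² / 124.6875 = 0.0008
  albino: (161 − 166.25)² / 166.25 = 0.1658
χ² = 0.0652 + 0.0008 + 0.1658 = 0.2318 ≈ 0.232

0.232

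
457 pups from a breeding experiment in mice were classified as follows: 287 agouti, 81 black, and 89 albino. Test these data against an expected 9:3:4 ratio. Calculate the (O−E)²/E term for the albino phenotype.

The 9:3:4 ratio has 16 parts, so with N = 457 the expected counts are:
  agouti: 457 × 9/16 = 257.0625
  black: 457 × 3/16 = 85.6875
  albino: 457 × 4/16 = 114.25
Contribution of albino: (89 − 114.25)² / 114.25 = 5.5804

5.580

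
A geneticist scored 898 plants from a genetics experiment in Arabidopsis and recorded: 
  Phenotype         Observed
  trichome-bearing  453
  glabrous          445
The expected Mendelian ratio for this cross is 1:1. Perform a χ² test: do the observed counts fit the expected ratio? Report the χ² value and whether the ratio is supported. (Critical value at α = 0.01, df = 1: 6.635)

0.071; consistent

Expected counts for N = 898 under a 1:1 ratio (total parts = 2):
  trichome-bearing: 898 × 1/2 = 449
  glabrous: 898 × 1/2 = 449
χ² = Σ (O − E)² / E
  trichome-bearing: (453 − 449)² / 449 = 0.0356
  glabrous: (445 − 449)² / 449 = 0.0356
χ² = 0.0356 + 0.0356 = 0.0712 ≈ 0.071
Degrees of freedom = 2 − 1 = 1; critical value at α = 0.01 is 6.635.
Since 0.071 < 6.635, we fail to reject the null hypothesis — the data are consistent with the 1:1 ratio.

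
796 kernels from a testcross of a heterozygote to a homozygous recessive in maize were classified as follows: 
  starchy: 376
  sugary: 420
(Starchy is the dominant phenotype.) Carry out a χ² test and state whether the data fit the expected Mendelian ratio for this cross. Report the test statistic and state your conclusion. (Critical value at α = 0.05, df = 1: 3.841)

A testcross of a heterozygote (Aa × aa) gives a 1:1 phenotypic ratio.
Under the 1:1 hypothesis (Σ ratio = 2, N = 796):
  starchy: 796 × 1/2 = 398
  sugary: 796 × 1/2 = 398
χ² = Σ (O − E)² / E
  starchy: (376 − 398)² / 398 = 1.2161
  sugary: (420 − 398)² / 398 = 1.2161
χ² = 1.2161 + 1.2161 = 2.4322 ≈ 2.432
Degrees of freedom = 2 − 1 = 1; critical value at α = 0.05 is 3.841.
Since 2.432 < 3.841, we fail to reject the null hypothesis — the data are consistent with the 1:1 ratio.

2.432; consistent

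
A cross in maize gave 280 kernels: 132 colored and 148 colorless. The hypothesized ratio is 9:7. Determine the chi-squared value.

9.437

Total ratio parts = 16. Expected numbers out of 280:
  colored: 280 × 9/16 = 157.5
  colorless: 280 × 7/16 = 122.5
χ² = Σ (O − E)² / E
  colored: (132 − 157.5)² / 157.5 = 4.1286
  colorless: (148 − 122.5)² / 122.5 = 5.3082
χ² = 4.1286 + 5.3082 = 9.4368 ≈ 9.437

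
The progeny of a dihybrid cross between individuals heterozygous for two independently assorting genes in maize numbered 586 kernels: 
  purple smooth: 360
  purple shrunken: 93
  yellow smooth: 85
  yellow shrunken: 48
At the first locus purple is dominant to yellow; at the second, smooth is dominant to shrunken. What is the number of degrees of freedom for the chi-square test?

A dihybrid F₂ with independent assortment and complete dominance at both loci gives a 9:3:3:1 phenotypic ratio.
A goodness-of-fit test with 4 phenotype classes has df = 4 − 1 = 3.

3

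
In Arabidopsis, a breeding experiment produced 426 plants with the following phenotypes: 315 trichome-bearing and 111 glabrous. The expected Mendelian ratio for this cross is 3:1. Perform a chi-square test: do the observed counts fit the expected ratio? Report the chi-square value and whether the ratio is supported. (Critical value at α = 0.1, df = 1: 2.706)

Total ratio parts = 4. Expected numbers out of 426:
  trichome-bearing: 426 × 3/4 = 319.5
  glabrous: 426 × 1/4 = 106.5
χ² = Σ (O − E)² / E
  trichome-bearing: (315 − 319.5)² / 319.5 = 0.0634
  glabrous: (111 − 106.5)² / 106.5 = 0.1901
χ² = 0.0634 + 0.1901 = 0.2535 ≈ 0.254
Degrees of freedom = 2 − 1 = 1; critical value at α = 0.1 is 2.706.
Since 0.254 < 2.706, we fail to reject the null hypothesis — the data are consistent with the 3:1 ratio.

0.254; consistent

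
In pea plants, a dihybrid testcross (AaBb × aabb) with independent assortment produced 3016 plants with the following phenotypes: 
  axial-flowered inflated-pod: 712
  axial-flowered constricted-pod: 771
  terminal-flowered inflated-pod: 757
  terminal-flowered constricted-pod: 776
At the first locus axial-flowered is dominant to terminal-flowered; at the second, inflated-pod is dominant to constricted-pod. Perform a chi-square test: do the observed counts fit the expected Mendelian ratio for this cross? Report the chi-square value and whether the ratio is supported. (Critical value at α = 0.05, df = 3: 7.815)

A dihybrid testcross with independent assortment gives a 1:1:1:1 ratio.
Total ratio parts = 4. Expected numbers out of 3016:
  axial-flowered inflated-pod: 3016 × 1/4 = 754
  axial-flowered constricted-pod: 3016 × 1/4 = 754
  terminal-flowered inflated-pod: 3016 × 1/4 = 754
  terminal-flowered constricted-pod: 3016 × 1/4 = 754
χ² = Σ (O − E)² / E
  axial-flowered inflated-pod: (712 − 754)² / 754 = 2.3395
  axial-flowered constricted-pod: (771 − 754)² / 754 = 0.3833
  terminal-flowered inflated-pod: (757 − 754)² / 754 = 0.0119
  terminal-flowered constricted-pod: (776 − 754)² / 754 = 0.6419
χ² = 2.3395 + 0.3833 + 0.0119 + 0.6419 = 3.3766 ≈ 3.377
Degrees of freedom = 4 − 1 = 3; critical value at α = 0.05 is 7.815.
Since 3.377 < 7.815, we fail to reject the null hypothesis — the data are consistent with the 1:1:1:1 ratio.

3.377; consistent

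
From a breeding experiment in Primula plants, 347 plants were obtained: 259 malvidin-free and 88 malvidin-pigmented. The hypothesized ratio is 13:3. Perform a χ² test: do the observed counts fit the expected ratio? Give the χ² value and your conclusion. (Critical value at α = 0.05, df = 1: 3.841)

Total ratio parts = 16. Expected numbers out of 347:
  malvidin-free: 347 × 13/16 = 281.9375
  malvidin-pigmented: 347 × 3/16 = 65.0625
χ² = Σ (O − E)² / E
  malvidin-free: (259 − 281.9375)² / 281.9375 = 1.8661
  malvidin-pigmented: (88 − 65.0625)² / 65.0625 = 8.0865
χ² = 1.8661 + 8.0865 = 9.9526 ≈ 9.953
Degrees of freedom = 2 − 1 = 1; critical value at α = 0.05 is 3.841.
Since 9.953 > 3.841, we reject the null hypothesis — the data do not fit the 13:3 ratio.

9.953; not consistent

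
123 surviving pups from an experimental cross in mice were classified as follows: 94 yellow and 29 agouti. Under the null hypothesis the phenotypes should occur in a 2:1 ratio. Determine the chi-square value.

5.268

Total ratio parts = 3. Expected numbers out of 123:
  yellow: 123 × 2/3 = 82
  agouti: 123 × 1/3 = 41
χ² = Σ (O − E)² / E
  yellow: (94 − 82)² / 82 = 1.7561
  agouti: (29 − 41)² / 41 = 3.5122
χ² = 1.7561 + 3.5122 = 5.2683 ≈ 5.268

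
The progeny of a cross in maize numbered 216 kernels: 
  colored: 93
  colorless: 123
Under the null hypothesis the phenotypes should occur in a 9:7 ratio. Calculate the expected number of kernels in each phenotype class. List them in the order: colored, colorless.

Total ratio parts = 16. Expected numbers out of 216:
  colored: 216 × 9/16 = 121.5
  colorless: 216 × 7/16 = 94.5

121.5, 94.5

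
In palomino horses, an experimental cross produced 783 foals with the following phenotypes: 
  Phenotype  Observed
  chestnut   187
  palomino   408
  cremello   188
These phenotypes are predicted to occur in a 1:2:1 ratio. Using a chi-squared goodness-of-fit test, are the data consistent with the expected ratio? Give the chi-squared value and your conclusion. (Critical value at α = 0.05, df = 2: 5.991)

1.393; consistent

Total ratio parts = 4. Expected numbers out of 783:
  chestnut: 783 × 1/4 = 195.75
  palomino: 783 × 2/4 = 391.5
  cremello: 783 × 1/4 = 195.75
χ² = Σ (O − E)² / E
  chestnut: (187 − 195.75)² / 195.75 = 0.3911
  palomino: (408 − 391.5)² / 391.5 = 0.6954
  cremello: (188 − 195.75)² / 195.75 = 0.3068
χ² = 0.3911 + 0.6954 + 0.3068 = 1.3933 ≈ 1.393
Degrees of freedom = 3 − 1 = 2; critical value at α = 0.05 is 5.991.
Since 1.393 < 5.991, we fail to reject the null hypothesis — the data are consistent with the 1:2:1 ratio.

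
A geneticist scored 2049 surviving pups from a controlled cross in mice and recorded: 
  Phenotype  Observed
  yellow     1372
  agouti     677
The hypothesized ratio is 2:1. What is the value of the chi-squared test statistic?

0.079

Under the 2:1 hypothesis (Σ ratio = 3, N = 2049):
  yellow: 2049 × 2/3 = 1366
  agouti: 2049 × 1/3 = 683
χ² = Σ (O − E)² / E
  yellow: (1372 − 1366)² / 1366 = 0.0264
  agouti: (677 − 683)² / 683 = 0.0527
χ² = 0.0264 + 0.0527 = 0.0791 ≈ 0.079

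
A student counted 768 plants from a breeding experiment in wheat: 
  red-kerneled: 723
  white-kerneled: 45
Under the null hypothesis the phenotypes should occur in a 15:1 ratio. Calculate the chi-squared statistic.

Total ratio parts = 16. Expected numbers out of 768:
  red-kerneled: 768 × 15/16 = 720
  white-kerneled: 768 × 1/16 = 48
χ² = Σ (O − E)² / E
  red-kerneled: (723 − 720)² / 720 = 0.0125
  white-kerneled: (45 − 48)² / 48 = 0.1875
χ² = 0.0125 + 0.1875 = 0.200

0.200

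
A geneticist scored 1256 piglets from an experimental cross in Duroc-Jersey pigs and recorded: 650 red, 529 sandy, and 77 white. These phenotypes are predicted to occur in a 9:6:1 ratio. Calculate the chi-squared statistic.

11.689

Under the 9:6:1 hypothesis (Σ ratio = 16, N = 1256):
  red: 1256 × 9/16 = 706.5
  sandy: 1256 × 6/16 = 471
  white: 1256 × 1/16 = 78.5
χ² = Σ (O − E)² / E
  red: (650 − 706.5)² / 706.5 = 4.5184
  sandy: (529 − 471)² / 471 = 7.1423
  white: (77 − 78.5)² / 78.5 = 0.0287
χ² = 4.5184 + 7.1423 + 0.0287 = 11.6894 ≈ 11.689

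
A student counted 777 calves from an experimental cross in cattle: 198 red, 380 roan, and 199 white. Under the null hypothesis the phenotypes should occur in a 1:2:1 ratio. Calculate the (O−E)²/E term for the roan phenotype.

0.186

Under the 1:2:1 hypothesis (Σ ratio = 4, N = 777):
  red: 777 × 1/4 = 194.25
  roan: 777 × 2/4 = 388.5
  white: 777 × 1/4 = 194.25
Contribution of roan: (380 − 388.5)² / 388.5 = 0.1860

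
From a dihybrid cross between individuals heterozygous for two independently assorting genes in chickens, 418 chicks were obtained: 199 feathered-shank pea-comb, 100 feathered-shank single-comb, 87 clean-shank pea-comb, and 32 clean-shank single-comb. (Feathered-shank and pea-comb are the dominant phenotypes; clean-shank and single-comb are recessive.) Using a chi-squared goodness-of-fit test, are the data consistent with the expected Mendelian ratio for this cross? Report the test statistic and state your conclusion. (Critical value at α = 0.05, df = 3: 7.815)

13.787; not consistent

A dihybrid F₂ with independent assortment and complete dominance at both loci gives a 9:3:3:1 phenotypic ratio.
Under the 9:3:3:1 hypothesis (Σ ratio = 16, N = 418):
  feathered-shank pea-comb: 418 × 9/16 = 235.125
  feathered-shank single-comb: 418 × 3/16 = 78.375
  clean-shank pea-comb: 418 × 3/16 = 78.375
  clean-shank single-comb: 418 × 1/16 = 26.125
χ² = Σ (O − E)² / E
  feathered-shank pea-comb: (199 − 235.125)² / 235.125 = 5.5503
  feathered-shank single-comb: (100 − 78.375)² / 78.375 = 5.9667
  clean-shank pea-comb: (87 − 78.375)² / 78.375 = 0.9492
  clean-shank single-comb: (32 − 26.125)² / 26.125 = 1.3212
χ² = 5.5503 + 5.9667 + 0.9492 + 1.3212 = 13.7874 ≈ 13.787
Degrees of freedom = 4 − 1 = 3; critical value at α = 0.05 is 7.815.
Since 13.787 > 7.815, we reject the null hypothesis — the data do not fit the 9:3:3:1 ratio.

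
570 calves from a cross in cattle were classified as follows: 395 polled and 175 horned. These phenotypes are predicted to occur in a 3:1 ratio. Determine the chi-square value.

9.883

Expected counts for N = 570 under a 3:1 ratio (total parts = 4):
  polled: 570 × 3/4 = 427.5
  horned: 570 × 1/4 = 142.5
χ² = Σ (O − E)² / E
  polled: (395 − 427.5)² / 427.5 = 2.4708
  horned: (175 − 142.5)² / 142.5 = 7.4123
χ² = 2.4708 + 7.4123 = 9.8831 ≈ 9.883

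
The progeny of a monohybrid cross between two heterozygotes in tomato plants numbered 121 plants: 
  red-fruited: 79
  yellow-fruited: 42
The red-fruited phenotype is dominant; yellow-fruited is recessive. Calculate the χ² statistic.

For a monohybrid cross between heterozygotes with complete dominance, the expected phenotypic ratio is 3:1.
The 3:1 ratio has 4 parts, so with N = 121 the expected counts are:
  red-fruited: 121 × 3/4 = 90.75
  yellow-fruited: 121 × 1/4 = 30.25
χ² = Σ (O − E)² / E
  red-fruited: (79 − 90.75)² / 90.75 = 1.5213
  yellow-fruited: (42 − 30.25)² / 30.25 = 4.5640
χ² = 1.5213 + 4.5640 = 6.0853 ≈ 6.085

6.085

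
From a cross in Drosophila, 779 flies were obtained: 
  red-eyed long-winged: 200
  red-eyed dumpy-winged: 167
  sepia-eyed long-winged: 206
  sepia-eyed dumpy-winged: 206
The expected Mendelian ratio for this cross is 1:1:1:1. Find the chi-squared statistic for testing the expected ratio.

Total ratio parts = 4. Expected numbers out of 779:
  red-eyed long-winged: 779 × 1/4 = 194.75
  red-eyed dumpy-winged: 779 × 1/4 = 194.75
  sepia-eyed long-winged: 779 × 1/4 = 194.75
  sepia-eyed dumpy-winged: 779 × 1/4 = 194.75
χ² = Σ (O − E)² / E
  red-eyed long-winged: (200 − 194.75)² / 194.75 = 0.1415
  red-eyed dumpy-winged: (167 − 194.75)² / 194.75 = 3.9541
  sepia-eyed long-winged: (206 − 194.75)² / 194.75 = 0.6499
  sepia-eyed dumpy-winged: (206 − 194.75)² / 194.75 = 0.6499
χ² = 0.1415 + 3.9541 + 0.6499 + 0.6499 = 5.3954 ≈ 5.395

5.395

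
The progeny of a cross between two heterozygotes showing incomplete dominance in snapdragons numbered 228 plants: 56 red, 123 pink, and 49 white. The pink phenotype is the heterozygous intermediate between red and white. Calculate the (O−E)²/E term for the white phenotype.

1.123

With incomplete dominance, a heterozygote × heterozygote cross gives a 1:2:1 phenotypic ratio.
Under the 1:2:1 hypothesis (Σ ratio = 4, N = 228):
  red: 228 × 1/4 = 57
  pink: 228 × 2/4 = 114
  white: 228 × 1/4 = 57
Contribution of white: (49 − 57)² / 57 = 1.1228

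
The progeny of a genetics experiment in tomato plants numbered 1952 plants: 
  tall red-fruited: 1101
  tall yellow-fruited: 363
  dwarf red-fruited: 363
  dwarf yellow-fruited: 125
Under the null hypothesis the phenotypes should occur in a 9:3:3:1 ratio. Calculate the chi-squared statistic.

Under the 9:3:3:1 hypothesis (Σ ratio = 16, N = 1952):
  tall red-fruited: 1952 × 9/16 = 1098
  tall yellow-fruited: 1952 × 3/16 = 366
  dwarf red-fruited: 1952 × 3/16 = 366
  dwarf yellow-fruited: 1952 × 1/16 = 122
χ² = Σ (O − E)² / E
  tall red-fruited: (1101 − 1098)² / 1098 = 0.0082
  tall yellow-fruited: (363 − 366)² / 366 = 0.0246
  dwarf red-fruited: (363 − 366)² / 366 = 0.0246
  dwarf yellow-fruited: (125 − 122)² / 122 = 0.0738
χ² = 0.0082 + 0.0246 + 0.0246 + 0.0738 = 0.1312 ≈ 0.131

0.131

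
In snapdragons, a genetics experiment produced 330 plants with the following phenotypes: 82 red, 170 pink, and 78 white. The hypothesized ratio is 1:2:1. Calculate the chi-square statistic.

Under the 1:2:1 hypothesis (Σ ratio = 4, N = 330):
  red: 330 × 1/4 = 82.5
  pink: 330 × 2/4 = 165
  white: 330 × 1/4 = 82.5
χ² = Σ (O − E)² / E
  red: (82 − 82.5)² / 82.5 = 0.0030
  pink: (170 − 165)² / 165 = 0.1515
  white: (78 − 82.5)² / 82.5 = 0.2455
χ² = 0.0030 + 0.1515 + 0.2455 = 0.400

0.400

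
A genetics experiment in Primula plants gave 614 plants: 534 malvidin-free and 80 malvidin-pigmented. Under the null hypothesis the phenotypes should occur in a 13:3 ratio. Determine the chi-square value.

13.190

Total ratio parts = 16. Expected numbers out of 614:
  malvidin-free: 614 × 13/16 = 498.875
  malvidin-pigmented: 614 × 3/16 = 115.125
χ² = Σ (O − E)² / E
  malvidin-free: (534 − 498.875)² / 498.875 = 2.4731
  malvidin-pigmented: (80 − 115.125)² / 115.125 = 10.7167
χ² = 2.4731 + 10.7167 = 13.1898 ≈ 13.190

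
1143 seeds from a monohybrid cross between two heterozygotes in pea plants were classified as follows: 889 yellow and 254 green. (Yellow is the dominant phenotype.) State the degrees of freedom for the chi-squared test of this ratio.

1

For a monohybrid cross between heterozygotes with complete dominance, the expected phenotypic ratio is 3:1.
A goodness-of-fit test with 2 phenotype classes has df = 2 − 1 = 1.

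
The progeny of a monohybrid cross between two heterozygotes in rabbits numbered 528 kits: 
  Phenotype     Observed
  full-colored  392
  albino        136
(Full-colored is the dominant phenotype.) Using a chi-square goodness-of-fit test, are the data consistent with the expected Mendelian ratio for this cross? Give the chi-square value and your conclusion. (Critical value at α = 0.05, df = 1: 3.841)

For a monohybrid cross between heterozygotes with complete dominance, the expected phenotypic ratio is 3:1.
Expected counts for N = 528 under a 3:1 ratio (total parts = 4):
  full-colored: 528 × 3/4 = 396
  albino: 528 × 1/4 = 132
χ² = Σ (O − E)² / E
  full-colored: (392 − 396)² / 396 = 0.0404
  albino: (136 − 132)² / 132 = 0.1212
χ² = 0.0404 + 0.1212 = 0.1616 ≈ 0.162
Degrees of freedom = 2 − 1 = 1; critical value at α = 0.05 is 3.841.
Since 0.162 < 3.841, we fail to reject the null hypothesis — the data are consistent with the 3:1 ratio.

0.162; consistent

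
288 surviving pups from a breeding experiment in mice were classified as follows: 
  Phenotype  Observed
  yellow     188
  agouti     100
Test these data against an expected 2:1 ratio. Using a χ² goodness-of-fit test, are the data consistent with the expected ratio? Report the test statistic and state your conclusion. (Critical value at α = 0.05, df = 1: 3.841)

Expected counts for N = 288 under a 2:1 ratio (total parts = 3):
  yellow: 288 × 2/3 = 192
  agouti: 288 × 1/3 = 96
χ² = Σ (O − E)² / E
  yellow: (188 − 192)² / 192 = 0.0833
  agouti: (100 − 96)² / 96 = 0.1667
χ² = 0.0833 + 0.1667 = 0.250
Degrees of freedom = 2 − 1 = 1; critical value at α = 0.05 is 3.841.
Since 0.250 < 3.841, we fail to reject the null hypothesis — the data are consistent with the 2:1 ratio.

0.250; consistent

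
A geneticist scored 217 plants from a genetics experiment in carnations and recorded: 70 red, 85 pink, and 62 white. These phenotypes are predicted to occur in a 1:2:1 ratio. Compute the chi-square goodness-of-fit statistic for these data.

10.770

Expected counts for N = 217 under a 1:2:1 ratio (total parts = 4):
  red: 217 × 1/4 = 54.25
  pink: 217 × 2/4 = 108.5
  white: 217 × 1/4 = 54.25
χ² = Σ (O − E)² / E
  red: (70 − 54.25)² / 54.25 = 4.5726
  pink: (85 − 108.5)² / 108.5 = 5.0899
  white: (62 − 54.25)² / 54.25 = 1.1071
χ² = 4.5726 + 5.0899 + 1.1071 = 10.7696 ≈ 10.770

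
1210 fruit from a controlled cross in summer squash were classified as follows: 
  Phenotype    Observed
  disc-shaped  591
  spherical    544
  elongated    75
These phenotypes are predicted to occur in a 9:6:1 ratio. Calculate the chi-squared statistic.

Expected counts for N = 1210 under a 9:6:1 ratio (total parts = 16):
  disc-shaped: 1210 × 9/16 = 680.625
  spherical: 1210 × 6/16 = 453.75
  elongated: 1210 × 1/16 = 75.625
χ² = Σ (O − E)² / E
  disc-shaped: (591 − 680.625)² / 680.625 = 11.8019
  spherical: (544 − 453.75)² / 453.75 = 17.9506
  elongated: (75 − 75.625)² / 75.625 = 0.0052
χ² = 11.8019 + 17.9506 + 0.0052 = 29.7577 ≈ 29.758

29.758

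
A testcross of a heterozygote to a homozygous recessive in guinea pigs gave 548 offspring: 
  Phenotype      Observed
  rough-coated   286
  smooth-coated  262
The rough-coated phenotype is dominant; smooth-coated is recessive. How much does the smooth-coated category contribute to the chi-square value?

A testcross of a heterozygote (Aa × aa) gives a 1:1 phenotypic ratio.
Total ratio parts = 2. Expected numbers out of 548:
  rough-coated: 548 × 1/2 = 274
  smooth-coated: 548 × 1/2 = 274
Contribution of smooth-coated: (262 − 274)² / 274 = 0.5255

0.526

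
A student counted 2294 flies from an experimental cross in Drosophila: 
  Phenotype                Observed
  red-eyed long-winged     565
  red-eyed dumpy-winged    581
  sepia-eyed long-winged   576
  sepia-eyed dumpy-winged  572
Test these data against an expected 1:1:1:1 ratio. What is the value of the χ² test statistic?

Under the 1:1:1:1 hypothesis (Σ ratio = 4, N = 2294):
  red-eyed long-winged: 2294 × 1/4 = 573.5
  red-eyed dumpy-winged: 2294 × 1/4 = 573.5
  sepia-eyed long-winged: 2294 × 1/4 = 573.5
  sepia-eyed dumpy-winged: 2294 × 1/4 = 573.5
χ² = Σ (O − E)² / E
  red-eyed long-winged: (565 − 573.5)² / 573.5 = 0.1260
  red-eyed dumpy-winged: (581 − 573.5)² / 573.5 = 0.0981
  sepia-eyed long-winged: (576 − 573.5)² / 573.5 = 0.0109
  sepia-eyed dumpy-winged: (572 − 573.5)² / 573.5 = 0.0039
χ² = 0.1260 + 0.0981 + 0.0109 + 0.0039 = 0.2389 ≈ 0.239

0.239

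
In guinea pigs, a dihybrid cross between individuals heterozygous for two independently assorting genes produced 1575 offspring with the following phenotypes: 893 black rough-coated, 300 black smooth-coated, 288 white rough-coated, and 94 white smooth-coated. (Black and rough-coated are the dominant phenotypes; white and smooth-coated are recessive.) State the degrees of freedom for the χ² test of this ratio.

A dihybrid F₂ with independent assortment and complete dominance at both loci gives a 9:3:3:1 phenotypic ratio.
A goodness-of-fit test with 4 phenotype classes has df = 4 − 1 = 3.

3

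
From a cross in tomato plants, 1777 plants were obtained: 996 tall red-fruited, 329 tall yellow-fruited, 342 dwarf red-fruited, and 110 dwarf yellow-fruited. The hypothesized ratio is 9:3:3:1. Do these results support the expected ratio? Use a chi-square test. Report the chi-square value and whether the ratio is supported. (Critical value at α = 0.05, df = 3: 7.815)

The 9:3:3:1 ratio has 16 parts, so with N = 1777 the expected counts are:
  tall red-fruited: 1777 × 9/16 = 999.5625
  tall yellow-fruited: 1777 × 3/16 = 333.1875
  dwarf red-fruited: 1777 × 3/16 = 333.1875
  dwarf yellow-fruited: 1777 × 1/16 = 111.0625
χ² = Σ (O − E)² / E
  tall red-fruited: (996 − 999.5625)² / 999.5625 = 0.0127
  tall yellow-fruited: (329 − 333.1875)² / 333.1875 = 0.0526
  dwarf red-fruited: (342 − 333.1875)² / 333.1875 = 0.2331
  dwarf yellow-fruited: (110 − 111.0625)² / 111.0625 = 0.0102
χ² = 0.0127 + 0.0526 + 0.2331 + 0.0102 = 0.3086 ≈ 0.309
Degrees of freedom = 4 − 1 = 3; critical value at α = 0.05 is 7.815.
Since 0.309 < 7.815, we fail to reject the null hypothesis — the data are consistent with the 9:3:3:1 ratio.

0.309; consistent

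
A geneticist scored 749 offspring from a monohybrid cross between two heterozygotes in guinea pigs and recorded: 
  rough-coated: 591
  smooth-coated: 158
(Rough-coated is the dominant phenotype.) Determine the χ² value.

6.092

For a monohybrid cross between heterozygotes with complete dominance, the expected phenotypic ratio is 3:1.
The 3:1 ratio has 4 parts, so with N = 749 the expected counts are:
  rough-coated: 749 × 3/4 = 561.75
  smooth-coated: 749 × 1/4 = 187.25
χ² = Σ (O − E)² / E
  rough-coated: (591 − 561.75)² / 561.75 = 1.5230
  smooth-coated: (158 − 187.25)² / 187.25 = 4.5691
χ² = 1.5230 + 4.5691 = 6.0921 ≈ 6.092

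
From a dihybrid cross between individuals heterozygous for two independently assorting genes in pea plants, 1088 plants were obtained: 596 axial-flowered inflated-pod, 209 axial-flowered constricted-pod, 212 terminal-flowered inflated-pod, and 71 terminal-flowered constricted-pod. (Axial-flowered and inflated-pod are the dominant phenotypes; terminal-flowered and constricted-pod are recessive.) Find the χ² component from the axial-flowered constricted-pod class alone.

0.123

A dihybrid F₂ with independent assortment and complete dominance at both loci gives a 9:3:3:1 phenotypic ratio.
Total ratio parts = 16. Expected numbers out of 1088:
  axial-flowered inflated-pod: 1088 × 9/16 = 612
  axial-flowered constricted-pod: 1088 × 3/16 = 204
  terminal-flowered inflated-pod: 1088 × 3/16 = 204
  terminal-flowered constricted-pod: 1088 × 1/16 = 68
Contribution of axial-flowered constricted-pod: (209 − 204)² / 204 = 0.1225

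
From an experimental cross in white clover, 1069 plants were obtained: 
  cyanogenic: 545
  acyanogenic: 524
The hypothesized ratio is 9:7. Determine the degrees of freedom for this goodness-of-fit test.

A goodness-of-fit test with 2 phenotype classes has df = 2 − 1 = 1.

1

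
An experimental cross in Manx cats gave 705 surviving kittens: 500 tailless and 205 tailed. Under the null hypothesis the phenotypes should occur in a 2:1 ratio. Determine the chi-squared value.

5.745

Expected counts for N = 705 under a 2:1 ratio (total parts = 3):
  tailless: 705 × 2/3 = 470
  tailed: 705 × 1/3 = 235
χ² = Σ (O − E)² / E
  tailless: (500 − 470)² / 470 = 1.9149
  tailed: (205 − 235)² / 235 = 3.8298
χ² = 1.9149 + 3.8298 = 5.7447 ≈ 5.745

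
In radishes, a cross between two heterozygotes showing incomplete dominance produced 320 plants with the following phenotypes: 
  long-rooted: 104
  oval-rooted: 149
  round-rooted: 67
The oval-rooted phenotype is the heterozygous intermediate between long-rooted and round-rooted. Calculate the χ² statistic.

10.069

With incomplete dominance, a heterozygote × heterozygote cross gives a 1:2:1 phenotypic ratio.
Under the 1:2:1 hypothesis (Σ ratio = 4, N = 320):
  long-rooted: 320 × 1/4 = 80
  oval-rooted: 320 × 2/4 = 160
  round-rooted: 320 × 1/4 = 80
χ² = Σ (O − E)² / E
  long-rooted: (104 − 80)² / 80 = 7.2000
  oval-rooted: (149 − 160)² / 160 = 0.7562
  round-rooted: (67 − 80)² / 80 = 2.1125
χ² = 7.2000 + 0.7562 + 2.1125 = 10.0687 ≈ 10.069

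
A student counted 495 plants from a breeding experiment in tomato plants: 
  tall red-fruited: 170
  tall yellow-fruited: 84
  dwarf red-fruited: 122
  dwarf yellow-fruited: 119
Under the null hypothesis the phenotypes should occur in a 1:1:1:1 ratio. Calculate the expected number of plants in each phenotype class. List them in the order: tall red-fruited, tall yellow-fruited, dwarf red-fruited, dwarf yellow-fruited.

Expected counts for N = 495 under a 1:1:1:1 ratio (total parts = 4):
  tall red-fruited: 495 × 1/4 = 123.75
  tall yellow-fruited: 495 × 1/4 = 123.75
  dwarf red-fruited: 495 × 1/4 = 123.75
  dwarf yellow-fruited: 495 × 1/4 = 123.75

123.75, 123.75, 123.75, 123.75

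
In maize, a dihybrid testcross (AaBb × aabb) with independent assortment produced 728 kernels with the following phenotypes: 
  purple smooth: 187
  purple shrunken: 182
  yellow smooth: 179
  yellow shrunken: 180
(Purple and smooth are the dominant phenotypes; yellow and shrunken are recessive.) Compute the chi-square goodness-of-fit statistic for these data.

0.209

A dihybrid testcross with independent assortment gives a 1:1:1:1 ratio.
Under the 1:1:1:1 hypothesis (Σ ratio = 4, N = 728):
  purple smooth: 728 × 1/4 = 182
  purple shrunken: 728 × 1/4 = 182
  yellow smooth: 728 × 1/4 = 182
  yellow shrunken: 728 × 1/4 = 182
χ² = Σ (O − E)² / E
  purple smooth: (187 − 182)² / 182 = 0.1374
  purple shrunken: (182 − 182)² / 182 = 0.0000
  yellow smooth: (179 − 182)² / 182 = 0.0495
  yellow shrunken: (180 − 182)² / 182 = 0.0220
χ² = 0.1374 + 0.0000 + 0.0495 + 0.0220 = 0.2089 ≈ 0.209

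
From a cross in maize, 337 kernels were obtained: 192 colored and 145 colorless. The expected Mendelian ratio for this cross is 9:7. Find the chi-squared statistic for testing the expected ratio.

Expected counts for N = 337 under a 9:7 ratio (total parts = 16):
  colored: 337 × 9/16 = 189.5625
  colorless: 337 × 7/16 = 147.4375
χ² = Σ (O − E)² / E
  colored: (192 − 189.5625)² / 189.5625 = 0.0313
  colorless: (145 − 147.4375)² / 147.4375 = 0.0403
χ² = 0.0313 + 0.0403 = 0.0716 ≈ 0.072

0.072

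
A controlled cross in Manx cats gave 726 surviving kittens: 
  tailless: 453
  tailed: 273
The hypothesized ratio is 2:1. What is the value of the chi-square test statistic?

5.957

Under the 2:1 hypothesis (Σ ratio = 3, N = 726):
  tailless: 726 × 2/3 = 484
  tailed: 726 × 1/3 = 242
χ² = Σ (O − E)² / E
  tailless: (453 − 484)² / 484 = 1.9855
  tailed: (273 − 242)² / 242 = 3.9711
χ² = 1.9855 + 3.9711 = 5.9566 ≈ 5.957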